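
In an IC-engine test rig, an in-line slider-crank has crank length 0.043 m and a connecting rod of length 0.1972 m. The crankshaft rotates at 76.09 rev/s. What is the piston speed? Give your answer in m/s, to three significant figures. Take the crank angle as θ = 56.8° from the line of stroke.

ω = 2π·76.1 = 478.1 rad/s
For an in-line slider-crank, x = r cosθ + √(L² − r² sin²θ), so v = −rω sinθ·[1 + r cosθ/√(L² − r² sin²θ)].
With r = 0.043 m, L = 0.1972 m, θ = 56.8°: √(L² − r² sin²θ) = 0.19389 m.
v = −0.043·478.1·0.83676·[1 + 0.043·0.54756/0.19389] = -19.291 m/s.
|v| = 19.291 m/s.

19.3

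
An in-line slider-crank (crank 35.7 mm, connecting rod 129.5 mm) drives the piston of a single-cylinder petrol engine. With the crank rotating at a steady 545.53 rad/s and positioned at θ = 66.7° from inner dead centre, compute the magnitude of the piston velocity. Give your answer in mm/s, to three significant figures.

19900

ω = 545.5 rad/s
For an in-line slider-crank, x = r cosθ + √(L² − r² sin²θ), so v = −rω sinθ·[1 + r cosθ/√(L² − r² sin²θ)].
With r = 0.0357 m, L = 0.1295 m, θ = 66.7°: √(L² − r² sin²θ) = 0.12528 m.
v = −0.0357·545.5·0.91845·[1 + 0.0357·0.39555/0.12528] = -19.903 m/s.
|v| = 19.903 m/s = 19903 mm/s.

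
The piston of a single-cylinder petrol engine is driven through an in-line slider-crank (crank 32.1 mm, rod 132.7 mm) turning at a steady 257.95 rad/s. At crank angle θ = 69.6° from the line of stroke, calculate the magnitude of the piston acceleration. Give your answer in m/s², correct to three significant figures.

ω = 257.9 rad/s
x(θ) = r cosθ + √(L² − r² sin²θ); with ω constant, a = ω²·d²x/dθ².
d²x/dθ² = −r cosθ − r²(cos2θ)/√u − r⁴ sin²2θ/(4u^{3/2}),  u = L² − r² sin²θ = 0.0167041 m².
Substituting r = 0.0321 m, L = 0.1327 m, θ = 69.6°: d²x/dθ² = -0.0052065 m.
a = ω²·d²x/dθ² = (257.9)²·(-0.0052065) = -346.43 m/s²;  |a| = 346.43 m/s².

346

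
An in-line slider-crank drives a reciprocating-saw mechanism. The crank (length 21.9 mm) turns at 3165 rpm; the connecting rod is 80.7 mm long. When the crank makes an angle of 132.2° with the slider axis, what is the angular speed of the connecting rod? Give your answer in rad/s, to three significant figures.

ω = 331.4 rad/s (converted from 3165 rpm).
The rod makes angle φ with the slider axis where L sinφ = r sinθ; differentiating, L cosφ·φ̇ = r ω cosθ.
L cosφ = √(L² − r² sin²θ) = 0.079052 m.
|ω_rod| = r ω |cosθ| / √(L² − r² sin²θ) = 0.0219·331.4·0.67172/0.079052 = 61.677 rad/s.

61.7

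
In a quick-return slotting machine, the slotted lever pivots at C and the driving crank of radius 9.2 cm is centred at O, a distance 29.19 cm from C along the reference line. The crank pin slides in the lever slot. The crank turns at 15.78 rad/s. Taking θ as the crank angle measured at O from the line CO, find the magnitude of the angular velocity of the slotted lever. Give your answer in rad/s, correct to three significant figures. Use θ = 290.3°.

ω = 15.78 rad/s
Crank pin A relative to C: A = (d + r cosθ, r sinθ); lever angle φ = atan2(r sinθ, d + r cosθ).
Differentiating tanφ: φ̇ = rω(d cosθ + r)/(d² + r² + 2dr cosθ).
d² + r² + 2dr cosθ = |CA|² = 0.112303 m²;  d cosθ + r = +0.19327 m.
|ω_lever| = |0.092·15.78·+0.19327| / 0.112303 = 2.4984 rad/s.

2.50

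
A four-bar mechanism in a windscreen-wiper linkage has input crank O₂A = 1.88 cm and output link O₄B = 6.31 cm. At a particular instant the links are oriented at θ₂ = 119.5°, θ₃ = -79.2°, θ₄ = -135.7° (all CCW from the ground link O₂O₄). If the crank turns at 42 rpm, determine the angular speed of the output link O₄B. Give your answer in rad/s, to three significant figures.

ω₂ = 4.398 rad/s (from 42 rpm).
Differentiating the loop-closure r₂e^{iθ₂}+r₃e^{iθ₃}=r₁+r₄e^{iθ₄} gives r₂ω₂e^{iθ₂}+r₃ω₃e^{iθ₃}=r₄ω₄e^{iθ₄}.
Eliminating the other unknown: ω₄ = r₂ω₂ sin(θ₂−θ₃) / [r₄ sin(θ₄−θ₃)].
Numerator sine = -0.32061; denominator sine = -0.83389.
Result = 0.0188·4.398·(-0.32061) / (0.0631·(-0.83389)) = +0.50383 rad/s; magnitude 0.50383 rad/s.

0.504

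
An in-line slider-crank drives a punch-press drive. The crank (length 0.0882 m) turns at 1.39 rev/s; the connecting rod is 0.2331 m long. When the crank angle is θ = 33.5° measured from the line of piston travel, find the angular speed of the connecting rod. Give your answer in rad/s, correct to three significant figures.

ω = 8.734 rad/s (converted from 1.39 rev/s).
The rod makes angle φ with the slider axis where L sinφ = r sinθ; differentiating, L cosφ·φ̇ = r ω cosθ.
L cosφ = √(L² − r² sin²θ) = 0.22796 m.
|ω_rod| = r ω |cosθ| / √(L² − r² sin²θ) = 0.0882·8.734·0.83389/0.22796 = 2.8178 rad/s.

2.82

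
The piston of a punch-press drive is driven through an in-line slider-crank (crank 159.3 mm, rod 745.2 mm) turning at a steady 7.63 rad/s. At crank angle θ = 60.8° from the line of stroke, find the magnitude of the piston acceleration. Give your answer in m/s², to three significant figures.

ω = 7.63 rad/s
x(θ) = r cosθ + √(L² − r² sin²θ); with ω constant, a = ω²·d²x/dθ².
d²x/dθ² = −r cosθ − r²(cos2θ)/√u − r⁴ sin²2θ/(4u^{3/2}),  u = L² − r² sin²θ = 0.535986 m².
Substituting r = 0.1593 m, L = 0.7452 m, θ = 60.8°: d²x/dθ² = -0.059851 m.
a = ω²·d²x/dθ² = (7.63)²·(-0.059851) = -3.4844 m/s²;  |a| = 3.4844 m/s².

3.48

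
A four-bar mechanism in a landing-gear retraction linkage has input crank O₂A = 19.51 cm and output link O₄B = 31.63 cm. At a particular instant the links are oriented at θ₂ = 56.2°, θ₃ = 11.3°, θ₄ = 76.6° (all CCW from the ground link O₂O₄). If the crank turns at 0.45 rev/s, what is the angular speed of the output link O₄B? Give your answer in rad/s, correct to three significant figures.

ω₂ = 2.827 rad/s (from 0.45 rev/s).
Differentiating the loop-closure r₂e^{iθ₂}+r₃e^{iθ₃}=r₁+r₄e^{iθ₄} gives r₂ω₂e^{iθ₂}+r₃ω₃e^{iθ₃}=r₄ω₄e^{iθ₄}.
Eliminating the other unknown: ω₄ = r₂ω₂ sin(θ₂−θ₃) / [r₄ sin(θ₄−θ₃)].
Numerator sine = +0.70587; denominator sine = +0.90851.
Result = 0.1951·2.827·(+0.70587) / (0.3163·(+0.90851)) = +1.355 rad/s; magnitude 1.355 rad/s.

1.36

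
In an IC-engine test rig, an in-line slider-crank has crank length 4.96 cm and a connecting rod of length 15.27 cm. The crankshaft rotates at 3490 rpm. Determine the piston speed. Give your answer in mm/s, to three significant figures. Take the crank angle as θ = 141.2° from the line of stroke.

8420

ω = 2π·3490/60 = 365.5 rad/s
For an in-line slider-crank, x = r cosθ + √(L² − r² sin²θ), so v = −rω sinθ·[1 + r cosθ/√(L² − r² sin²θ)].
With r = 0.0496 m, L = 0.1527 m, θ = 141.2°: √(L² − r² sin²θ) = 0.1495 m.
v = −0.0496·365.5·0.62660·[1 + 0.0496·-0.77934/0.1495] = -8.4218 m/s.
|v| = 8.4218 m/s = 8421.8 mm/s.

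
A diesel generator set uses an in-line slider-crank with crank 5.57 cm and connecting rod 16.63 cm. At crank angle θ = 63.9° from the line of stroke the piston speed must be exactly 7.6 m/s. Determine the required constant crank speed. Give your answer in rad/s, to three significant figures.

132

For an in-line slider-crank, |v_piston| = rω|sinθ|·[1 + r cosθ/√(L² − r² sin²θ)].
With r = 0.0557 m, L = 0.1663 m, θ = 63.9°: the bracketed kinematic factor |dx/dθ| = 0.057749 m.
ω = v/|dx/dθ| = 7.6/0.057749 = 131.6 rad/s.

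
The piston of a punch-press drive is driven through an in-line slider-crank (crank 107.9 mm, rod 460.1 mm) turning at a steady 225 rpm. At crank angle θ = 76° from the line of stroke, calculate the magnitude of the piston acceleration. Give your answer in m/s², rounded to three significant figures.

ω = 2π·225/60 = 23.56 rad/s
x(θ) = r cosθ + √(L² − r² sin²θ); with ω constant, a = ω²·d²x/dθ².
d²x/dθ² = −r cosθ − r²(cos2θ)/√u − r⁴ sin²2θ/(4u^{3/2}),  u = L² − r² sin²θ = 0.200731 m².
Substituting r = 0.1079 m, L = 0.4601 m, θ = 76°: d²x/dθ² = -0.0032423 m.
a = ω²·d²x/dθ² = (23.56)²·(-0.0032423) = -1.8 m/s²;  |a| = 1.8 m/s².

1.80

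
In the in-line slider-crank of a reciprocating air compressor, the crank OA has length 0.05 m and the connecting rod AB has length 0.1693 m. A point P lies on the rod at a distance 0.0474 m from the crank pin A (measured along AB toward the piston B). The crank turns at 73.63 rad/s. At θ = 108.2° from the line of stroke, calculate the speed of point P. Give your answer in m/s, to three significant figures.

3.50

ω = 73.63 rad/s.  Crank-pin speed |V_A| = rω = 3.6815 m/s, perpendicular to OA.
Rod angle: sinφ = −(r/L) sinθ ⇒ φ = -16.294°; ω_rod = −rω cosθ/√(L²−r²sin²θ) = +7.0761 rad/s.
V_P = V_A + ω_rod × AP, with AP = 0.0474 m along the rod.
Components: V_Px = −rω sinθ − a·ω_rod·sinφ = -3.4032 m/s;  V_Py = rω cosθ + a·ω_rod·cosφ = -0.82793 m/s.
|V_P| = √(V_Px² + V_Py²) = 3.5025 m/s.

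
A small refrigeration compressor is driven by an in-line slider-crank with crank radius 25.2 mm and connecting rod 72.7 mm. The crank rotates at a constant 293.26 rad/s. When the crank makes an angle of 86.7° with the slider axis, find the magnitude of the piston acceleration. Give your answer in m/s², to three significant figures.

ω = 293.3 rad/s
x(θ) = r cosθ + √(L² − r² sin²θ); with ω constant, a = ω²·d²x/dθ².
d²x/dθ² = −r cosθ − r²(cos2θ)/√u − r⁴ sin²2θ/(4u^{3/2}),  u = L² − r² sin²θ = 0.00465235 m².
Substituting r = 0.0252 m, L = 0.0727 m, θ = 86.7°: d²x/dθ² = +0.0077938 m.
a = ω²·d²x/dθ² = (293.3)²·(+0.0077938) = +670.28 m/s²;  |a| = 670.28 m/s².

670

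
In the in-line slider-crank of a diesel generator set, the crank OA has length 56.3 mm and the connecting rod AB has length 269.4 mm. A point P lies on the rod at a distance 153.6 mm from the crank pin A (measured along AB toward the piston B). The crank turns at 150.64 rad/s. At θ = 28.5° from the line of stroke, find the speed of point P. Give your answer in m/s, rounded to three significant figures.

ω = 150.6 rad/s.  Crank-pin speed |V_A| = rω = 8.481 m/s, perpendicular to OA.
Rod angle: sinφ = −(r/L) sinθ ⇒ φ = -5.723°; ω_rod = −rω cosθ/√(L²−r²sin²θ) = -27.805 rad/s.
V_P = V_A + ω_rod × AP, with AP = 0.1536 m along the rod.
Components: V_Px = −rω sinθ − a·ω_rod·sinφ = -4.4727 m/s;  V_Py = rω cosθ + a·ω_rod·cosφ = +3.2037 m/s.
|V_P| = √(V_Px² + V_Py²) = 5.5017 m/s.

5.50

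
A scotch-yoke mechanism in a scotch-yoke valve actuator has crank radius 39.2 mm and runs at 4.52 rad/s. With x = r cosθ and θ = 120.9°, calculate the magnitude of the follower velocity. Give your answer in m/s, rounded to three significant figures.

ω = 4.52 rad/s
x = r cosθ ⇒ ẋ = −rω sinθ.
|v| = rω|sinθ| = 0.0392·4.52·|sin 120.9°| = 0.15204 m/s.

0.152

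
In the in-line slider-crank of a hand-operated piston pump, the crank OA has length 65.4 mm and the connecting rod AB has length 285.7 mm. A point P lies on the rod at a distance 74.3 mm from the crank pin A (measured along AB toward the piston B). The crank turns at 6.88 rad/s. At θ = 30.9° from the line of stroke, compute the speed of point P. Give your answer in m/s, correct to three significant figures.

ω = 6.88 rad/s.  Crank-pin speed |V_A| = rω = 0.44995 m/s, perpendicular to OA.
Rod angle: sinφ = −(r/L) sinθ ⇒ φ = -6.751°; ω_rod = −rω cosθ/√(L²−r²sin²θ) = -1.3608 rad/s.
V_P = V_A + ω_rod × AP, with AP = 0.0743 m along the rod.
Components: V_Px = −rω sinθ − a·ω_rod·sinφ = -0.24295 m/s;  V_Py = rω cosθ + a·ω_rod·cosφ = +0.28568 m/s.
|V_P| = √(V_Px² + V_Py²) = 0.37502 m/s.

0.375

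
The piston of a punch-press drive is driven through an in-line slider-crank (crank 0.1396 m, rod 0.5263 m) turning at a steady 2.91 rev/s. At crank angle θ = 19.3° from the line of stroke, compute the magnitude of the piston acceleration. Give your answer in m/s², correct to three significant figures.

53.8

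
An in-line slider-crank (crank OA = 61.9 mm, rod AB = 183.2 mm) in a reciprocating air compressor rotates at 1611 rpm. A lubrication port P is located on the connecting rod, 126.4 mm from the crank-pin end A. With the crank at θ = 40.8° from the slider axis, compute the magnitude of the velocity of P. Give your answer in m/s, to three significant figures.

ω = 168.7 rad/s.  Crank-pin speed |V_A| = rω = 10.443 m/s, perpendicular to OA.
Rod angle: sinφ = −(r/L) sinθ ⇒ φ = -12.755°; ω_rod = −rω cosθ/√(L²−r²sin²θ) = -44.242 rad/s.
V_P = V_A + ω_rod × AP, with AP = 0.1264 m along the rod.
Components: V_Px = −rω sinθ − a·ω_rod·sinφ = -8.0581 m/s;  V_Py = rω cosθ + a·ω_rod·cosφ = +2.4509 m/s.
|V_P| = √(V_Px² + V_Py²) = 8.4226 m/s.

8.42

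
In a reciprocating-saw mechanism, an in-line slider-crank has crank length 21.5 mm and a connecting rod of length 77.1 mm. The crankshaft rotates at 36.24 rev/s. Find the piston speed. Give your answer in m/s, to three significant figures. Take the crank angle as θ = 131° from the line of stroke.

ω = 2π·36.2 = 227.7 rad/s
For an in-line slider-crank, x = r cosθ + √(L² − r² sin²θ), so v = −rω sinθ·[1 + r cosθ/√(L² − r² sin²θ)].
With r = 0.0215 m, L = 0.0771 m, θ = 131°: √(L² − r² sin²θ) = 0.075373 m.
v = −0.0215·227.7·0.75471·[1 + 0.0215·-0.65606/0.075373] = -3.0033 m/s.
|v| = 3.0033 m/s.

3.00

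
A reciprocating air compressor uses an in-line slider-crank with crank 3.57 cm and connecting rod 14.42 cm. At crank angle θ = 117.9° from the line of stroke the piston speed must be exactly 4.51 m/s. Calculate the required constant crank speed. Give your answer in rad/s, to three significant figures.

For an in-line slider-crank, |v_piston| = rω|sinθ|·[1 + r cosθ/√(L² − r² sin²θ)].
With r = 0.0357 m, L = 0.1442 m, θ = 117.9°: the bracketed kinematic factor |dx/dθ| = 0.027805 m.
ω = v/|dx/dθ| = 4.51/0.027805 = 162.2 rad/s.

162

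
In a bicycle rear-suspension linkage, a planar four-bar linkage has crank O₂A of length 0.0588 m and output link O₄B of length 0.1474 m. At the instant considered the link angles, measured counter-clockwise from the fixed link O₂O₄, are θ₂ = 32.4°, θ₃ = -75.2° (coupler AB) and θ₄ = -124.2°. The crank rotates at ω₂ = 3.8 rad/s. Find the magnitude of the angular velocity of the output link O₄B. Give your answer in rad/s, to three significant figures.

ω₂ = 3.8 rad/s
Differentiating the loop-closure r₂e^{iθ₂}+r₃e^{iθ₃}=r₁+r₄e^{iθ₄} gives r₂ω₂e^{iθ₂}+r₃ω₃e^{iθ₃}=r₄ω₄e^{iθ₄}.
Eliminating the other unknown: ω₄ = r₂ω₂ sin(θ₂−θ₃) / [r₄ sin(θ₄−θ₃)].
Numerator sine = +0.95319; denominator sine = -0.75471.
Result = 0.0588·3.8·(+0.95319) / (0.1474·(-0.75471)) = -1.9145 rad/s; magnitude 1.9145 rad/s.

1.91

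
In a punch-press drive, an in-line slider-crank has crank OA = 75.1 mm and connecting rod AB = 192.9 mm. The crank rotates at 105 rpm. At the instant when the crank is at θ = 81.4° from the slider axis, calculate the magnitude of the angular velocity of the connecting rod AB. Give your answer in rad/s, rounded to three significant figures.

ω = 11 rad/s (converted from 105 rpm).
The rod makes angle φ with the slider axis where L sinφ = r sinθ; differentiating, L cosφ·φ̇ = r ω cosθ.
L cosφ = √(L² − r² sin²θ) = 0.17804 m.
|ω_rod| = r ω |cosθ| / √(L² − r² sin²θ) = 0.0751·11·0.14954/0.17804 = 0.69358 rad/s.

0.694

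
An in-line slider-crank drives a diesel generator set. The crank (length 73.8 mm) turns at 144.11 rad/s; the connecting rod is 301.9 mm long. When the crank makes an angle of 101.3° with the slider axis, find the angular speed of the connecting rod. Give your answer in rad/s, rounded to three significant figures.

7.11

ω = 144.1 rad/s
The rod makes angle φ with the slider axis where L sinφ = r sinθ; differentiating, L cosφ·φ̇ = r ω cosθ.
L cosφ = √(L² − r² sin²θ) = 0.2931 m.
|ω_rod| = r ω |cosθ| / √(L² − r² sin²θ) = 0.0738·144.1·0.19595/0.2931 = 7.1101 rad/s.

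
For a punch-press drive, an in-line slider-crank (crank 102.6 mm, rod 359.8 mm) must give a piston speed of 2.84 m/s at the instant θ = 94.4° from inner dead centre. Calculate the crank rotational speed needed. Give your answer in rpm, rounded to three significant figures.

271

For an in-line slider-crank, |v_piston| = rω|sinθ|·[1 + r cosθ/√(L² − r² sin²θ)].
With r = 0.1026 m, L = 0.3598 m, θ = 94.4°: the bracketed kinematic factor |dx/dθ| = 0.099963 m.
ω = v/|dx/dθ| = 2.84/0.099963 = 28.41 rad/s.
N = 60ω/(2π) = 271.3 rpm.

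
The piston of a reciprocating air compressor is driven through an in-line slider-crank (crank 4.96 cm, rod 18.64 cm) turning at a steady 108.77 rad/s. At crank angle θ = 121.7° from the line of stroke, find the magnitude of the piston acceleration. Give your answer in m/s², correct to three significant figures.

378

ω = 108.8 rad/s
x(θ) = r cosθ + √(L² − r² sin²θ); with ω constant, a = ω²·d²x/dθ².
d²x/dθ² = −r cosθ − r²(cos2θ)/√u − r⁴ sin²2θ/(4u^{3/2}),  u = L² − r² sin²θ = 0.0329641 m².
Substituting r = 0.0496 m, L = 0.1864 m, θ = 121.7°: d²x/dθ² = +0.031928 m.
a = ω²·d²x/dθ² = (108.8)²·(+0.031928) = +377.74 m/s²;  |a| = 377.74 m/s².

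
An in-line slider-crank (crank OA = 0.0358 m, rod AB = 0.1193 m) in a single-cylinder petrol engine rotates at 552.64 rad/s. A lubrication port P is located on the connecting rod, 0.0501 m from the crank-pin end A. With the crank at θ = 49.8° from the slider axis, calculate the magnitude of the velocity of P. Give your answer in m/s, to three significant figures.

ω = 552.6 rad/s.  Crank-pin speed |V_A| = rω = 19.785 m/s, perpendicular to OA.
Rod angle: sinφ = −(r/L) sinθ ⇒ φ = -13.250°; ω_rod = −rω cosθ/√(L²−r²sin²θ) = -109.97 rad/s.
V_P = V_A + ω_rod × AP, with AP = 0.0501 m along the rod.
Components: V_Px = −rω sinθ − a·ω_rod·sinφ = -16.374 m/s;  V_Py = rω cosθ + a·ω_rod·cosφ = +7.4073 m/s.
|V_P| = √(V_Px² + V_Py²) = 17.972 m/s.

18.0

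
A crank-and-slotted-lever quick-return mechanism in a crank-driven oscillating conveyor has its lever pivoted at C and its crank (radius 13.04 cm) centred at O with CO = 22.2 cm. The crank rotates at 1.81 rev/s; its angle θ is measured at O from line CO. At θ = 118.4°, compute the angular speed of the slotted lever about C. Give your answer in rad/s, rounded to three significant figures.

0.950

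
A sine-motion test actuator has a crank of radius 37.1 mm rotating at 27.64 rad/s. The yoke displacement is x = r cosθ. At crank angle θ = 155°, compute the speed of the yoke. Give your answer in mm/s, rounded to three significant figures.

ω = 27.64 rad/s
x = r cosθ ⇒ ẋ = −rω sinθ.
|v| = rω|sinθ| = 0.0371·27.64·|sin 155°| = 0.43337 m/s = 433.37 mm/s.

433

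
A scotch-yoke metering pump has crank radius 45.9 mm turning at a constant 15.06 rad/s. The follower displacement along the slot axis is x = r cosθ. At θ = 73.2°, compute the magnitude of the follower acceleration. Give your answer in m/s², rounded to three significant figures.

3.01

ω = 15.06 rad/s
x = r cosθ ⇒ ẍ = −rω² cosθ (ω constant).
|a| = rω²|cosθ| = 0.0459·(15.06)²·|cos 73.2°| = 3.0089 m/s².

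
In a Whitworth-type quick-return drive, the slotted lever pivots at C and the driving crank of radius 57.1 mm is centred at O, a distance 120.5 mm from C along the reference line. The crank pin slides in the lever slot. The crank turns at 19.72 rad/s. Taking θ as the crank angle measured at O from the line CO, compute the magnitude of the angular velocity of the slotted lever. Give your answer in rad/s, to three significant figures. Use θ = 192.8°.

ω = 19.72 rad/s
Crank pin A relative to C: A = (d + r cosθ, r sinθ); lever angle φ = atan2(r sinθ, d + r cosθ).
Differentiating tanφ: φ̇ = rω(d cosθ + r)/(d² + r² + 2dr cosθ).
d² + r² + 2dr cosθ = |CA|² = 0.00436153 m²;  d cosθ + r = -0.060405 m.
|ω_lever| = |0.0571·19.72·-0.060405| / 0.00436153 = 15.595 rad/s.

15.6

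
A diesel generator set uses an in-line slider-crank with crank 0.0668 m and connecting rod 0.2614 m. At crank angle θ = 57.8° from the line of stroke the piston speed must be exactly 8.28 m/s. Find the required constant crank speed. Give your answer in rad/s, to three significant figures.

129

For an in-line slider-crank, |v_piston| = rω|sinθ|·[1 + r cosθ/√(L² − r² sin²θ)].
With r = 0.0668 m, L = 0.2614 m, θ = 57.8°: the bracketed kinematic factor |dx/dθ| = 0.06441 m.
ω = v/|dx/dθ| = 8.28/0.06441 = 128.55 rad/s.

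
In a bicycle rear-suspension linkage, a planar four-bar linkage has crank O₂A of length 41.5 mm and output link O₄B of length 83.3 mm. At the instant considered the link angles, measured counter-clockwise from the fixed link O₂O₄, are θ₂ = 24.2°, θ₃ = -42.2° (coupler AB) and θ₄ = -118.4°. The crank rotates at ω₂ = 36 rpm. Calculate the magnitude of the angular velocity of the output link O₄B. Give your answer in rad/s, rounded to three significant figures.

ω₂ = 3.77 rad/s (from 36 rpm).
Differentiating the loop-closure r₂e^{iθ₂}+r₃e^{iθ₃}=r₁+r₄e^{iθ₄} gives r₂ω₂e^{iθ₂}+r₃ω₃e^{iθ₃}=r₄ω₄e^{iθ₄}.
Eliminating the other unknown: ω₄ = r₂ω₂ sin(θ₂−θ₃) / [r₄ sin(θ₄−θ₃)].
Numerator sine = +0.91636; denominator sine = -0.97113.
Result = 0.0415·3.77·(+0.91636) / (0.0833·(-0.97113)) = -1.7722 rad/s; magnitude 1.7722 rad/s.

1.77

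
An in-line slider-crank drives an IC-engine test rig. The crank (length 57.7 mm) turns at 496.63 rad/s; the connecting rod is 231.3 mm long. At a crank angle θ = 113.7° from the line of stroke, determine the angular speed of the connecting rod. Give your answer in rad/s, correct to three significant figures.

ω = 496.6 rad/s
The rod makes angle φ with the slider axis where L sinφ = r sinθ; differentiating, L cosφ·φ̇ = r ω cosθ.
L cosφ = √(L² − r² sin²θ) = 0.22519 m.
|ω_rod| = r ω |cosθ| / √(L² − r² sin²θ) = 0.0577·496.6·0.40195/0.22519 = 51.149 rad/s.

51.1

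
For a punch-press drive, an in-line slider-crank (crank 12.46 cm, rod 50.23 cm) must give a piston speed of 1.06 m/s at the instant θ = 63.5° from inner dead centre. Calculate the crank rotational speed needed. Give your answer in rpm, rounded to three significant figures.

For an in-line slider-crank, |v_piston| = rω|sinθ|·[1 + r cosθ/√(L² − r² sin²θ)].
With r = 0.1246 m, L = 0.5023 m, θ = 63.5°: the bracketed kinematic factor |dx/dθ| = 0.12417 m.
ω = v/|dx/dθ| = 1.06/0.12417 = 8.5369 rad/s.
N = 60ω/(2π) = 81.521 rpm.

81.5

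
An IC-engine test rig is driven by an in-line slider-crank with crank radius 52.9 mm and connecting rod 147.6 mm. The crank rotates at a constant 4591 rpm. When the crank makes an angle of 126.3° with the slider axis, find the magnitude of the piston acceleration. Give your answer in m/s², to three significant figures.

ω = 2π·4591/60 = 480.8 rad/s
x(θ) = r cosθ + √(L² − r² sin²θ); with ω constant, a = ω²·d²x/dθ².
d²x/dθ² = −r cosθ − r²(cos2θ)/√u − r⁴ sin²2θ/(4u^{3/2}),  u = L² − r² sin²θ = 0.0199681 m².
Substituting r = 0.0529 m, L = 0.1476 m, θ = 126.3°: d²x/dθ² = +0.036608 m.
a = ω²·d²x/dθ² = (480.8)²·(+0.036608) = +8461.5 m/s²;  |a| = 8461.5 m/s².

8460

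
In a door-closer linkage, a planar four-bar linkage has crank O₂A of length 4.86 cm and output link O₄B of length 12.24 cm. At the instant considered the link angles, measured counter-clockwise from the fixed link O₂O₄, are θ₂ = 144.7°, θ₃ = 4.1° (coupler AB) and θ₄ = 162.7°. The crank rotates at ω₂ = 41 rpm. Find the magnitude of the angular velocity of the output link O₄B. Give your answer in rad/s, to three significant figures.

ω₂ = 4.294 rad/s (from 41 rpm).
Differentiating the loop-closure r₂e^{iθ₂}+r₃e^{iθ₃}=r₁+r₄e^{iθ₄} gives r₂ω₂e^{iθ₂}+r₃ω₃e^{iθ₃}=r₄ω₄e^{iθ₄}.
Eliminating the other unknown: ω₄ = r₂ω₂ sin(θ₂−θ₃) / [r₄ sin(θ₄−θ₃)].
Numerator sine = +0.63473; denominator sine = +0.36488.
Result = 0.0486·4.294·(+0.63473) / (0.1224·(+0.36488)) = +2.9656 rad/s; magnitude 2.9656 rad/s.

2.97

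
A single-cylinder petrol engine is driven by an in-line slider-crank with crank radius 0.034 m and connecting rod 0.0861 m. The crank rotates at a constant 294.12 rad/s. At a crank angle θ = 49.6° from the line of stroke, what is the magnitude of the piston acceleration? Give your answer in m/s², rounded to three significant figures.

1760

ω = 294.1 rad/s
x(θ) = r cosθ + √(L² − r² sin²θ); with ω constant, a = ω²·d²x/dθ².
d²x/dθ² = −r cosθ − r²(cos2θ)/√u − r⁴ sin²2θ/(4u^{3/2}),  u = L² − r² sin²θ = 0.0067428 m².
Substituting r = 0.034 m, L = 0.0861 m, θ = 49.6°: d²x/dθ² = -0.020373 m.
a = ω²·d²x/dθ² = (294.1)²·(-0.020373) = -1762.4 m/s²;  |a| = 1762.4 m/s².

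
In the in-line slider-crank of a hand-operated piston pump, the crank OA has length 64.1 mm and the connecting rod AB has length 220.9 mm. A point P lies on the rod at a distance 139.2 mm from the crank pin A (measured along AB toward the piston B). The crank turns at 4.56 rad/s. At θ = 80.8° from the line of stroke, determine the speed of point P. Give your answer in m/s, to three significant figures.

ω = 4.56 rad/s.  Crank-pin speed |V_A| = rω = 0.2923 m/s, perpendicular to OA.
Rod angle: sinφ = −(r/L) sinθ ⇒ φ = -16.645°; ω_rod = −rω cosθ/√(L²−r²sin²θ) = -0.22081 rad/s.
V_P = V_A + ω_rod × AP, with AP = 0.1392 m along the rod.
Components: V_Px = −rω sinθ − a·ω_rod·sinφ = -0.29734 m/s;  V_Py = rω cosθ + a·ω_rod·cosφ = +0.017284 m/s.
|V_P| = √(V_Px² + V_Py²) = 0.29784 m/s.

0.298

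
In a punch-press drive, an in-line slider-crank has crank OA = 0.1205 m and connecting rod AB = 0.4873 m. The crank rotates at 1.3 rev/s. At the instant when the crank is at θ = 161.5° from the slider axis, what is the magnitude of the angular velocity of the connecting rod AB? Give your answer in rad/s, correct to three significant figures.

1.92

ω = 8.168 rad/s (converted from 1.3 rev/s).
The rod makes angle φ with the slider axis where L sinφ = r sinθ; differentiating, L cosφ·φ̇ = r ω cosθ.
L cosφ = √(L² − r² sin²θ) = 0.4858 m.
|ω_rod| = r ω |cosθ| / √(L² − r² sin²θ) = 0.1205·8.168·0.94832/0.4858 = 1.9214 rad/s.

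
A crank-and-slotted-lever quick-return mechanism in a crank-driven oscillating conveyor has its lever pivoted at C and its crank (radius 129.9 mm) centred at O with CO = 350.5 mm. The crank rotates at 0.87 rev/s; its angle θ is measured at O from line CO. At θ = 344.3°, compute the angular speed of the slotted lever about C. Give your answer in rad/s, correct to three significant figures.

1.46

ω = 5.466 rad/s (from 0.87 rev/s).
Crank pin A relative to C: A = (d + r cosθ, r sinθ); lever angle φ = atan2(r sinθ, d + r cosθ).
Differentiating tanφ: φ̇ = rω(d cosθ + r)/(d² + r² + 2dr cosθ).
d² + r² + 2dr cosθ = |CA|² = 0.227387 m²;  d cosθ + r = +0.46732 m.
|ω_lever| = |0.1299·5.466·+0.46732| / 0.227387 = 1.4594 rad/s.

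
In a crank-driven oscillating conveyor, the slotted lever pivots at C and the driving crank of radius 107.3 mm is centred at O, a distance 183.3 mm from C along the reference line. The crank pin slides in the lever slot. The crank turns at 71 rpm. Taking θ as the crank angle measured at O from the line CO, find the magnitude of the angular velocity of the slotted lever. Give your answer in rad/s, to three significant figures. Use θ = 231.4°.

0.274

ω = 7.435 rad/s (from 71 rpm).
Crank pin A relative to C: A = (d + r cosθ, r sinθ); lever angle φ = atan2(r sinθ, d + r cosθ).
Differentiating tanφ: φ̇ = rω(d cosθ + r)/(d² + r² + 2dr cosθ).
d² + r² + 2dr cosθ = |CA|² = 0.0205711 m²;  d cosθ + r = -0.0070571 m.
|ω_lever| = |0.1073·7.435·-0.0070571| / 0.0205711 = 0.27369 rad/s.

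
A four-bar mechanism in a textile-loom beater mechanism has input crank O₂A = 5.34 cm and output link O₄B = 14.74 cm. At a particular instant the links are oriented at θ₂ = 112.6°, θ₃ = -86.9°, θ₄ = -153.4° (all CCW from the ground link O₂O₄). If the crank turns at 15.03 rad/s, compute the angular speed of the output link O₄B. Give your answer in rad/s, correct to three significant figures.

ω₂ = 15.03 rad/s
Differentiating the loop-closure r₂e^{iθ₂}+r₃e^{iθ₃}=r₁+r₄e^{iθ₄} gives r₂ω₂e^{iθ₂}+r₃ω₃e^{iθ₃}=r₄ω₄e^{iθ₄}.
Eliminating the other unknown: ω₄ = r₂ω₂ sin(θ₂−θ₃) / [r₄ sin(θ₄−θ₃)].
Numerator sine = -0.33381; denominator sine = -0.91706.
Result = 0.0534·15.03·(-0.33381) / (0.1474·(-0.91706)) = +1.982 rad/s; magnitude 1.982 rad/s.

1.98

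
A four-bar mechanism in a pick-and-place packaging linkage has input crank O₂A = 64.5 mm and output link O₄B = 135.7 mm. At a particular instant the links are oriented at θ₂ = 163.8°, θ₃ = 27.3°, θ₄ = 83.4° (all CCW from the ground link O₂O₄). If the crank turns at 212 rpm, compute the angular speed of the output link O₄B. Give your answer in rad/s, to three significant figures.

8.75

ω₂ = 22.2 rad/s (from 212 rpm).
Differentiating the loop-closure r₂e^{iθ₂}+r₃e^{iθ₃}=r₁+r₄e^{iθ₄} gives r₂ω₂e^{iθ₂}+r₃ω₃e^{iθ₃}=r₄ω₄e^{iθ₄}.
Eliminating the other unknown: ω₄ = r₂ω₂ sin(θ₂−θ₃) / [r₄ sin(θ₄−θ₃)].
Numerator sine = +0.68835; denominator sine = +0.83001.
Result = 0.0645·22.2·(+0.68835) / (0.1357·(+0.83001)) = +8.7513 rad/s; magnitude 8.7513 rad/s.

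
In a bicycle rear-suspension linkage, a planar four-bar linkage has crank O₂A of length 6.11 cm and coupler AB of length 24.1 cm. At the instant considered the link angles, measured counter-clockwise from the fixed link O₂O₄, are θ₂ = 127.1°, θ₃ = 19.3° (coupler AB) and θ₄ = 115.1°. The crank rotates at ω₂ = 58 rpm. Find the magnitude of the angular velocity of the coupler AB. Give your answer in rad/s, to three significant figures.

ω₂ = 6.074 rad/s (from 58 rpm).
Differentiating the loop-closure r₂e^{iθ₂}+r₃e^{iθ₃}=r₁+r₄e^{iθ₄} gives r₂ω₂e^{iθ₂}+r₃ω₃e^{iθ₃}=r₄ω₄e^{iθ₄}.
Eliminating the other unknown: ω₃ = r₂ω₂ sin(θ₄−θ₂) / [r₃ sin(θ₃−θ₄)].
Numerator sine = -0.20791; denominator sine = -0.99488.
Result = 0.0611·6.074·(-0.20791) / (0.241·(-0.99488)) = +0.3218 rad/s; magnitude 0.3218 rad/s.

0.322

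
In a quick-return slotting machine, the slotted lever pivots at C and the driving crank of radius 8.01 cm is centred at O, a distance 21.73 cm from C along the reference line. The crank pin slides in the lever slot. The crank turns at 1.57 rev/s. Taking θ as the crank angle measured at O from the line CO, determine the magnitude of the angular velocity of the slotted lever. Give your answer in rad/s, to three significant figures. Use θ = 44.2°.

ω = 9.865 rad/s (from 1.57 rev/s).
Crank pin A relative to C: A = (d + r cosθ, r sinθ); lever angle φ = atan2(r sinθ, d + r cosθ).
Differentiating tanφ: φ̇ = rω(d cosθ + r)/(d² + r² + 2dr cosθ).
d² + r² + 2dr cosθ = |CA|² = 0.078592 m²;  d cosθ + r = +0.23588 m.
|ω_lever| = |0.0801·9.865·+0.23588| / 0.078592 = 2.3716 rad/s.

2.37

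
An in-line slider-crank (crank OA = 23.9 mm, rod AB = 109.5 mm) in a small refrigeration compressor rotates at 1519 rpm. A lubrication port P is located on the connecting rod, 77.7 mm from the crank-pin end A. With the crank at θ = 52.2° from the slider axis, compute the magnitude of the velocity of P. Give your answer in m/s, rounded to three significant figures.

3.36

ω = 159.1 rad/s.  Crank-pin speed |V_A| = rω = 3.8018 m/s, perpendicular to OA.
Rod angle: sinφ = −(r/L) sinθ ⇒ φ = -9.931°; ω_rod = −rω cosθ/√(L²−r²sin²θ) = -21.603 rad/s.
V_P = V_A + ω_rod × AP, with AP = 0.0777 m along the rod.
Components: V_Px = −rω sinθ − a·ω_rod·sinφ = -3.2935 m/s;  V_Py = rω cosθ + a·ω_rod·cosφ = +0.67669 m/s.
|V_P| = √(V_Px² + V_Py²) = 3.3623 m/s.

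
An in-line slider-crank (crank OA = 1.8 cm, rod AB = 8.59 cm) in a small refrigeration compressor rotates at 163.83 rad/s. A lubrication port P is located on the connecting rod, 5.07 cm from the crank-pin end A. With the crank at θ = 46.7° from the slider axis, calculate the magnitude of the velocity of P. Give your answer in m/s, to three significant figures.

ω = 163.8 rad/s.  Crank-pin speed |V_A| = rω = 2.9489 m/s, perpendicular to OA.
Rod angle: sinφ = −(r/L) sinθ ⇒ φ = -8.772°; ω_rod = −rω cosθ/√(L²−r²sin²θ) = -23.823 rad/s.
V_P = V_A + ω_rod × AP, with AP = 0.0507 m along the rod.
Components: V_Px = −rω sinθ − a·ω_rod·sinφ = -2.3304 m/s;  V_Py = rω cosθ + a·ω_rod·cosφ = +0.82875 m/s.
|V_P| = √(V_Px² + V_Py²) = 2.4733 m/s.

2.47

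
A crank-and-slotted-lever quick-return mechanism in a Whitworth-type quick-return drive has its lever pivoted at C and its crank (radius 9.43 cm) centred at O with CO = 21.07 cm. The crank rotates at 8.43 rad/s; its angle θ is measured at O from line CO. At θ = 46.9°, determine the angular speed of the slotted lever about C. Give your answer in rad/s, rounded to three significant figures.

ω = 8.43 rad/s
Crank pin A relative to C: A = (d + r cosθ, r sinθ); lever angle φ = atan2(r sinθ, d + r cosθ).
Differentiating tanφ: φ̇ = rω(d cosθ + r)/(d² + r² + 2dr cosθ).
d² + r² + 2dr cosθ = |CA|² = 0.0804389 m²;  d cosθ + r = +0.23827 m.
|ω_lever| = |0.0943·8.43·+0.23827| / 0.0804389 = 2.3547 rad/s.

2.35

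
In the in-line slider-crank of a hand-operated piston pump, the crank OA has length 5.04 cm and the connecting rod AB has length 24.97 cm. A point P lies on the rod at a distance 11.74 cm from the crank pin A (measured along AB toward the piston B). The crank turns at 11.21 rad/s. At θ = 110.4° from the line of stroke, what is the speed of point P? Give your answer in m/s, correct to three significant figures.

0.522

ω = 11.21 rad/s.  Crank-pin speed |V_A| = rω = 0.56498 m/s, perpendicular to OA.
Rod angle: sinφ = −(r/L) sinθ ⇒ φ = -10.905°; ω_rod = −rω cosθ/√(L²−r²sin²θ) = +0.8032 rad/s.
V_P = V_A + ω_rod × AP, with AP = 0.1174 m along the rod.
Components: V_Px = −rω sinθ − a·ω_rod·sinφ = -0.51171 m/s;  V_Py = rω cosθ + a·ω_rod·cosφ = -0.10434 m/s.
|V_P| = √(V_Px² + V_Py²) = 0.52224 m/s.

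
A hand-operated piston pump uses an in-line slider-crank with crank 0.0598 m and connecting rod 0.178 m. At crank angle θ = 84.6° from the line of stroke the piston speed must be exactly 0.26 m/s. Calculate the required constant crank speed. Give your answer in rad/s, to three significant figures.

For an in-line slider-crank, |v_piston| = rω|sinθ|·[1 + r cosθ/√(L² − r² sin²θ)].
With r = 0.0598 m, L = 0.178 m, θ = 84.6°: the bracketed kinematic factor |dx/dθ| = 0.061532 m.
ω = v/|dx/dθ| = 0.26/0.061532 = 4.2255 rad/s.

4.23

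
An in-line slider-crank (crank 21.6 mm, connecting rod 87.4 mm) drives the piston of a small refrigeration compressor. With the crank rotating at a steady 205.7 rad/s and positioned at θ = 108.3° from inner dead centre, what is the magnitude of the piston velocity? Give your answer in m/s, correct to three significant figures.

3.88

ω = 205.7 rad/s
For an in-line slider-crank, x = r cosθ + √(L² − r² sin²θ), so v = −rω sinθ·[1 + r cosθ/√(L² − r² sin²θ)].
With r = 0.0216 m, L = 0.0874 m, θ = 108.3°: √(L² − r² sin²θ) = 0.08496 m.
v = −0.0216·205.7·0.94943·[1 + 0.0216·-0.31399/0.08496] = -3.8817 m/s.
|v| = 3.8817 m/s.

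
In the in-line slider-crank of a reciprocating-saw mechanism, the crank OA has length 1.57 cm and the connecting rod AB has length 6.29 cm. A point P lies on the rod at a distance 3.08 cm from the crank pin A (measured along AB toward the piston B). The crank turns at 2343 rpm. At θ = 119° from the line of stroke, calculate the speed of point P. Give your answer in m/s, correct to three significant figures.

ω = 245.4 rad/s.  Crank-pin speed |V_A| = rω = 3.8521 m/s, perpendicular to OA.
Rod angle: sinφ = −(r/L) sinθ ⇒ φ = -12.610°; ω_rod = −rω cosθ/√(L²−r²sin²θ) = +30.425 rad/s.
V_P = V_A + ω_rod × AP, with AP = 0.0308 m along the rod.
Components: V_Px = −rω sinθ − a·ω_rod·sinφ = -3.1646 m/s;  V_Py = rω cosθ + a·ω_rod·cosφ = -0.95307 m/s.
|V_P| = √(V_Px² + V_Py²) = 3.305 m/s.

3.30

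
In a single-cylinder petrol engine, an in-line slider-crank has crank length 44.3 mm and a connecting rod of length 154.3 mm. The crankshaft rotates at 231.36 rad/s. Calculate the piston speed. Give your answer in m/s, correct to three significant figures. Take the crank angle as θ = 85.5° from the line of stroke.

10.5

ω = 231.4 rad/s
For an in-line slider-crank, x = r cosθ + √(L² − r² sin²θ), so v = −rω sinθ·[1 + r cosθ/√(L² − r² sin²θ)].
With r = 0.0443 m, L = 0.1543 m, θ = 85.5°: √(L² − r² sin²θ) = 0.14784 m.
v = −0.0443·231.4·0.99692·[1 + 0.0443·0.07846/0.14784] = -10.458 m/s.
|v| = 10.458 m/s.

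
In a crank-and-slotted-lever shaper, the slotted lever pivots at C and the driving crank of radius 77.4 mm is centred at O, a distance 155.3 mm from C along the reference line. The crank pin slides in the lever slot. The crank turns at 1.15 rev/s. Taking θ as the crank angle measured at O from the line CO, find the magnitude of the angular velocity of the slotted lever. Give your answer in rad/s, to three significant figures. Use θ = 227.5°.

1.11

ω = 7.226 rad/s (from 1.15 rev/s).
Crank pin A relative to C: A = (d + r cosθ, r sinθ); lever angle φ = atan2(r sinθ, d + r cosθ).
Differentiating tanφ: φ̇ = rω(d cosθ + r)/(d² + r² + 2dr cosθ).
d² + r² + 2dr cosθ = |CA|² = 0.0138674 m²;  d cosθ + r = -0.027519 m.
|ω_lever| = |0.0774·7.226·-0.027519| / 0.0138674 = 1.1098 rad/s.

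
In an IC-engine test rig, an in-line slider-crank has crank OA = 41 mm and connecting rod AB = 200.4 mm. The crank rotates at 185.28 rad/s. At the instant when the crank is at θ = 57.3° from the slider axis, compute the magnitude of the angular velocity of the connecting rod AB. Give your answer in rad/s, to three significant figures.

ω = 185.3 rad/s
The rod makes angle φ with the slider axis where L sinφ = r sinθ; differentiating, L cosφ·φ̇ = r ω cosθ.
L cosφ = √(L² − r² sin²θ) = 0.19741 m.
|ω_rod| = r ω |cosθ| / √(L² − r² sin²θ) = 0.041·185.3·0.54024/0.19741 = 20.789 rad/s.

20.8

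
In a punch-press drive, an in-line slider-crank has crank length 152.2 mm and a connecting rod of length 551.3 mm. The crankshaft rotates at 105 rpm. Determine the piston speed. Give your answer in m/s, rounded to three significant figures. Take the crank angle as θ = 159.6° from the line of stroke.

ω = 2π·105/60 = 11 rad/s
For an in-line slider-crank, x = r cosθ + √(L² − r² sin²θ), so v = −rω sinθ·[1 + r cosθ/√(L² − r² sin²θ)].
With r = 0.1522 m, L = 0.5513 m, θ = 159.6°: √(L² − r² sin²θ) = 0.54874 m.
v = −0.1522·11·0.34857·[1 + 0.1522·-0.93728/0.54874] = -0.43169 m/s.
|v| = 0.43169 m/s.

0.432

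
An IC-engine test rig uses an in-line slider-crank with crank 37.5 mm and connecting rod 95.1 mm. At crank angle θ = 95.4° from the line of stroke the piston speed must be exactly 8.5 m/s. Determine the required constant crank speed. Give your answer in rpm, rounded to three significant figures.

2270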